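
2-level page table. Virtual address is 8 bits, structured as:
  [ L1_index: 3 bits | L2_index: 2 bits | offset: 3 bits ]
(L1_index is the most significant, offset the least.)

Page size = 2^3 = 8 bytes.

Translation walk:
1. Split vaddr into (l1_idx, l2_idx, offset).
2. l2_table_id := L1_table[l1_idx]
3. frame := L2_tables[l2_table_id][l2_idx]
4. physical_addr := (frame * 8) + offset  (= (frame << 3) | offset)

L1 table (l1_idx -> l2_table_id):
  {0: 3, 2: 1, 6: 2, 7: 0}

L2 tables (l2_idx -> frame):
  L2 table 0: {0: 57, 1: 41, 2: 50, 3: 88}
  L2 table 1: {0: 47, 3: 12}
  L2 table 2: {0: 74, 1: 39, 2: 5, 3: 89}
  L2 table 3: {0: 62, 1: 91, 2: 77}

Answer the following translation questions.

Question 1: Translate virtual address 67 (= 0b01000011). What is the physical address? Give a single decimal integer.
Answer: 379

Derivation:
vaddr = 67 = 0b01000011
Split: l1_idx=2, l2_idx=0, offset=3
L1[2] = 1
L2[1][0] = 47
paddr = 47 * 8 + 3 = 379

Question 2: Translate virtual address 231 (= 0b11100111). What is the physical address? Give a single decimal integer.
vaddr = 231 = 0b11100111
Split: l1_idx=7, l2_idx=0, offset=7
L1[7] = 0
L2[0][0] = 57
paddr = 57 * 8 + 7 = 463

Answer: 463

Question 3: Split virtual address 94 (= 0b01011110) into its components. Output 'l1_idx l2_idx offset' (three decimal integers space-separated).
Answer: 2 3 6

Derivation:
vaddr = 94 = 0b01011110
  top 3 bits -> l1_idx = 2
  next 2 bits -> l2_idx = 3
  bottom 3 bits -> offset = 6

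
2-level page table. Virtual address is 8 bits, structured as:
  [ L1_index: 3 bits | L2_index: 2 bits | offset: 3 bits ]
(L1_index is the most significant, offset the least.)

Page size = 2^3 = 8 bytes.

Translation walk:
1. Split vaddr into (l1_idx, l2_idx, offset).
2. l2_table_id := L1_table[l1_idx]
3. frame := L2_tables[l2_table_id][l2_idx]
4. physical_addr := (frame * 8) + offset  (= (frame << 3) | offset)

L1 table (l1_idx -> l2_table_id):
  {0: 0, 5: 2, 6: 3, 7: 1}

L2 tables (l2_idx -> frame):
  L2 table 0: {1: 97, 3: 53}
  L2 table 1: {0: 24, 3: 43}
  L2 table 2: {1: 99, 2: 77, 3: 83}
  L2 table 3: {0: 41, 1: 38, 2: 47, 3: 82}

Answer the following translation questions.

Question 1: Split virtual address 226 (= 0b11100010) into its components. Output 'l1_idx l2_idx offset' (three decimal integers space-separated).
vaddr = 226 = 0b11100010
  top 3 bits -> l1_idx = 7
  next 2 bits -> l2_idx = 0
  bottom 3 bits -> offset = 2

Answer: 7 0 2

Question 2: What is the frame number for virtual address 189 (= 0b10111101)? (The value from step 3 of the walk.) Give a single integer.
Answer: 83

Derivation:
vaddr = 189: l1_idx=5, l2_idx=3
L1[5] = 2; L2[2][3] = 83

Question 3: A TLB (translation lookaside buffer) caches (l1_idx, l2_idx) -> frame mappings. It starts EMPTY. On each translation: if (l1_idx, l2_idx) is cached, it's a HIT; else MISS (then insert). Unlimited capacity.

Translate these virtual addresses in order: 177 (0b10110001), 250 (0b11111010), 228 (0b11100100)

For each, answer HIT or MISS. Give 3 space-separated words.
Answer: MISS MISS MISS

Derivation:
vaddr=177: (5,2) not in TLB -> MISS, insert
vaddr=250: (7,3) not in TLB -> MISS, insert
vaddr=228: (7,0) not in TLB -> MISS, insert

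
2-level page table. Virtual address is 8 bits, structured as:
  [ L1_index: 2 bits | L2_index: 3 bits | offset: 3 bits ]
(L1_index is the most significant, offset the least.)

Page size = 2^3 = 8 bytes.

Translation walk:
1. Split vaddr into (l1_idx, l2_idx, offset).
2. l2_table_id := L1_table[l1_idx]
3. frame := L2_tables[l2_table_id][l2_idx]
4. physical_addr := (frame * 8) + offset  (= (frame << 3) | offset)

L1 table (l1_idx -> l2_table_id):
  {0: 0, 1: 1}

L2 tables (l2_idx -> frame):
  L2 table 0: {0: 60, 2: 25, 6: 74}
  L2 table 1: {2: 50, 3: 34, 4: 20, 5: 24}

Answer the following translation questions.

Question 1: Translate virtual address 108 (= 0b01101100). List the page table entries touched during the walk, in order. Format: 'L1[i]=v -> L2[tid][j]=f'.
vaddr = 108 = 0b01101100
Split: l1_idx=1, l2_idx=5, offset=4

Answer: L1[1]=1 -> L2[1][5]=24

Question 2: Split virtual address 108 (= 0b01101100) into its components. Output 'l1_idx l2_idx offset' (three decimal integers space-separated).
Answer: 1 5 4

Derivation:
vaddr = 108 = 0b01101100
  top 2 bits -> l1_idx = 1
  next 3 bits -> l2_idx = 5
  bottom 3 bits -> offset = 4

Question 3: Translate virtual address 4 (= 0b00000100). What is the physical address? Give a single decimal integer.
Answer: 484

Derivation:
vaddr = 4 = 0b00000100
Split: l1_idx=0, l2_idx=0, offset=4
L1[0] = 0
L2[0][0] = 60
paddr = 60 * 8 + 4 = 484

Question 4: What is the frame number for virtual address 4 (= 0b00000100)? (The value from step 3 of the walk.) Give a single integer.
Answer: 60

Derivation:
vaddr = 4: l1_idx=0, l2_idx=0
L1[0] = 0; L2[0][0] = 60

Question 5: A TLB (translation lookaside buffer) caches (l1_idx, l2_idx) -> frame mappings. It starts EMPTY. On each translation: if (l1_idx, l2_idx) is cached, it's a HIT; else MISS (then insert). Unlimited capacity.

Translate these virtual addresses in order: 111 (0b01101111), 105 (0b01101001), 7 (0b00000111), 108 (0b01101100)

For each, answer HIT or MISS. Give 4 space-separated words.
Answer: MISS HIT MISS HIT

Derivation:
vaddr=111: (1,5) not in TLB -> MISS, insert
vaddr=105: (1,5) in TLB -> HIT
vaddr=7: (0,0) not in TLB -> MISS, insert
vaddr=108: (1,5) in TLB -> HIT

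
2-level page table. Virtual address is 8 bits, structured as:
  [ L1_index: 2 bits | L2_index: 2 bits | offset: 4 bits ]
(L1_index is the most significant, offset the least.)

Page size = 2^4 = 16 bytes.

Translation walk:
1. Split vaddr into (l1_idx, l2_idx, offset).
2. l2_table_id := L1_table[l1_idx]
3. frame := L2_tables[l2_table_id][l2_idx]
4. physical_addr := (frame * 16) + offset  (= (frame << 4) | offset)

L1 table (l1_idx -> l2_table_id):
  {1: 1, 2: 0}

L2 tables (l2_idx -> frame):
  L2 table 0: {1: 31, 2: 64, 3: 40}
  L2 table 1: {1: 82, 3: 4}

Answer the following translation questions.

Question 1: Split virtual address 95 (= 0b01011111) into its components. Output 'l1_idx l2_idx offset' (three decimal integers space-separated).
Answer: 1 1 15

Derivation:
vaddr = 95 = 0b01011111
  top 2 bits -> l1_idx = 1
  next 2 bits -> l2_idx = 1
  bottom 4 bits -> offset = 15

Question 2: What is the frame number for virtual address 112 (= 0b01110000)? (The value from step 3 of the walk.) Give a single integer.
Answer: 4

Derivation:
vaddr = 112: l1_idx=1, l2_idx=3
L1[1] = 1; L2[1][3] = 4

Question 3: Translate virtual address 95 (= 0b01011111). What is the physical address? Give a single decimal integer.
Answer: 1327

Derivation:
vaddr = 95 = 0b01011111
Split: l1_idx=1, l2_idx=1, offset=15
L1[1] = 1
L2[1][1] = 82
paddr = 82 * 16 + 15 = 1327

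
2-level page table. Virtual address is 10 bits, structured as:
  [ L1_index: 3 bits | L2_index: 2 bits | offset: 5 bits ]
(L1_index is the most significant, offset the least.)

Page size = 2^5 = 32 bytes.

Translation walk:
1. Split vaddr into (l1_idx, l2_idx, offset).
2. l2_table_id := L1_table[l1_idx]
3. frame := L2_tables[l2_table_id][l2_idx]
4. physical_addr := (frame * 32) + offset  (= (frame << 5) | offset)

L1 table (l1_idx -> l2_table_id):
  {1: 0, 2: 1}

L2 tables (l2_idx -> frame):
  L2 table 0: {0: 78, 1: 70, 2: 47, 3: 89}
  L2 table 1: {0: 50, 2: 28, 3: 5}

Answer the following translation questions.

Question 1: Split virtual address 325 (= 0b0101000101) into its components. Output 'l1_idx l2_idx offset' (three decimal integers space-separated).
vaddr = 325 = 0b0101000101
  top 3 bits -> l1_idx = 2
  next 2 bits -> l2_idx = 2
  bottom 5 bits -> offset = 5

Answer: 2 2 5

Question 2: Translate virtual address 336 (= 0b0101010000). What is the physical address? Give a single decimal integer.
Answer: 912

Derivation:
vaddr = 336 = 0b0101010000
Split: l1_idx=2, l2_idx=2, offset=16
L1[2] = 1
L2[1][2] = 28
paddr = 28 * 32 + 16 = 912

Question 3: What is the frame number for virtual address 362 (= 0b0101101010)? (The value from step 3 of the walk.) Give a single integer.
vaddr = 362: l1_idx=2, l2_idx=3
L1[2] = 1; L2[1][3] = 5

Answer: 5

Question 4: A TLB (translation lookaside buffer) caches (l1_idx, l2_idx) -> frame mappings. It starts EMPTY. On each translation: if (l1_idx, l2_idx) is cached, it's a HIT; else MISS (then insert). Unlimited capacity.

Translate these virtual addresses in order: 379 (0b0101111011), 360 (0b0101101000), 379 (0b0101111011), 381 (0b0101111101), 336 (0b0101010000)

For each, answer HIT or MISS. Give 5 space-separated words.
vaddr=379: (2,3) not in TLB -> MISS, insert
vaddr=360: (2,3) in TLB -> HIT
vaddr=379: (2,3) in TLB -> HIT
vaddr=381: (2,3) in TLB -> HIT
vaddr=336: (2,2) not in TLB -> MISS, insert

Answer: MISS HIT HIT HIT MISS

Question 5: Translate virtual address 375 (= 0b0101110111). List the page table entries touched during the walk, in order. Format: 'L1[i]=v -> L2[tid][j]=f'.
Answer: L1[2]=1 -> L2[1][3]=5

Derivation:
vaddr = 375 = 0b0101110111
Split: l1_idx=2, l2_idx=3, offset=23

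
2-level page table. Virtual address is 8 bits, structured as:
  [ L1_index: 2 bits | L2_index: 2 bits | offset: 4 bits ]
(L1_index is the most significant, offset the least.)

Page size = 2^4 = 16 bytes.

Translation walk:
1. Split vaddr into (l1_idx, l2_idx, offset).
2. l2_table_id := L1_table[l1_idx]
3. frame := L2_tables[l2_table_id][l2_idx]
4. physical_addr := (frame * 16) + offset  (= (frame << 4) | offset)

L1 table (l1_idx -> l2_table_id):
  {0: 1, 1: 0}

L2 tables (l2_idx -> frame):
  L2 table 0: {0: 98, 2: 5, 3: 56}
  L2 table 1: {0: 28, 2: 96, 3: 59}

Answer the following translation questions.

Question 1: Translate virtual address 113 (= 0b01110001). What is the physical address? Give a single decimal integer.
vaddr = 113 = 0b01110001
Split: l1_idx=1, l2_idx=3, offset=1
L1[1] = 0
L2[0][3] = 56
paddr = 56 * 16 + 1 = 897

Answer: 897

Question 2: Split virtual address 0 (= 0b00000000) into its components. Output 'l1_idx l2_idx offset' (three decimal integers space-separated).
vaddr = 0 = 0b00000000
  top 2 bits -> l1_idx = 0
  next 2 bits -> l2_idx = 0
  bottom 4 bits -> offset = 0

Answer: 0 0 0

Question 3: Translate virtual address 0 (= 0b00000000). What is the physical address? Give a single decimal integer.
Answer: 448

Derivation:
vaddr = 0 = 0b00000000
Split: l1_idx=0, l2_idx=0, offset=0
L1[0] = 1
L2[1][0] = 28
paddr = 28 * 16 + 0 = 448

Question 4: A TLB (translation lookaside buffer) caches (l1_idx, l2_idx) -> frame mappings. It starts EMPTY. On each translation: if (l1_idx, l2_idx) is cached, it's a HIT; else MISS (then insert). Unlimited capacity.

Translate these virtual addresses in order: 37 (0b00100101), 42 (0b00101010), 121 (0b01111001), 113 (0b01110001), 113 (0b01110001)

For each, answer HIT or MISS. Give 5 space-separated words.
vaddr=37: (0,2) not in TLB -> MISS, insert
vaddr=42: (0,2) in TLB -> HIT
vaddr=121: (1,3) not in TLB -> MISS, insert
vaddr=113: (1,3) in TLB -> HIT
vaddr=113: (1,3) in TLB -> HIT

Answer: MISS HIT MISS HIT HIT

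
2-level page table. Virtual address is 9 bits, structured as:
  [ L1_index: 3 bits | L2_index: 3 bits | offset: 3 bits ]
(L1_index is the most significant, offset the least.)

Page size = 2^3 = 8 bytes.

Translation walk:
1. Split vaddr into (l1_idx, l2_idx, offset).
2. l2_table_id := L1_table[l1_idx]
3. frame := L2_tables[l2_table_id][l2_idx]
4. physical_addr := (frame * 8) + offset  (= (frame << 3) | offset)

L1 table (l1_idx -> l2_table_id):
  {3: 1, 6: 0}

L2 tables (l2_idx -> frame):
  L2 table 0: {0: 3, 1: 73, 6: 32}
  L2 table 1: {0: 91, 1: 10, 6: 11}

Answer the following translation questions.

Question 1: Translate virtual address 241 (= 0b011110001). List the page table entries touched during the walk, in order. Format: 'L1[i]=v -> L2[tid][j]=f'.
vaddr = 241 = 0b011110001
Split: l1_idx=3, l2_idx=6, offset=1

Answer: L1[3]=1 -> L2[1][6]=11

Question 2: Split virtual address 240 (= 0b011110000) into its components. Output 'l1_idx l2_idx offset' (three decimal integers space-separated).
Answer: 3 6 0

Derivation:
vaddr = 240 = 0b011110000
  top 3 bits -> l1_idx = 3
  next 3 bits -> l2_idx = 6
  bottom 3 bits -> offset = 0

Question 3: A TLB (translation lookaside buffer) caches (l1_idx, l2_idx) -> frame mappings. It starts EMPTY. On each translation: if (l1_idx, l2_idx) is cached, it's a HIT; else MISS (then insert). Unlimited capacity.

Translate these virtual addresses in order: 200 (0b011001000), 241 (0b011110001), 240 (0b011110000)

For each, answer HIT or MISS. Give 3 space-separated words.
Answer: MISS MISS HIT

Derivation:
vaddr=200: (3,1) not in TLB -> MISS, insert
vaddr=241: (3,6) not in TLB -> MISS, insert
vaddr=240: (3,6) in TLB -> HIT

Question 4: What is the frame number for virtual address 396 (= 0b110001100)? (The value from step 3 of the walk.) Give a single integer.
vaddr = 396: l1_idx=6, l2_idx=1
L1[6] = 0; L2[0][1] = 73

Answer: 73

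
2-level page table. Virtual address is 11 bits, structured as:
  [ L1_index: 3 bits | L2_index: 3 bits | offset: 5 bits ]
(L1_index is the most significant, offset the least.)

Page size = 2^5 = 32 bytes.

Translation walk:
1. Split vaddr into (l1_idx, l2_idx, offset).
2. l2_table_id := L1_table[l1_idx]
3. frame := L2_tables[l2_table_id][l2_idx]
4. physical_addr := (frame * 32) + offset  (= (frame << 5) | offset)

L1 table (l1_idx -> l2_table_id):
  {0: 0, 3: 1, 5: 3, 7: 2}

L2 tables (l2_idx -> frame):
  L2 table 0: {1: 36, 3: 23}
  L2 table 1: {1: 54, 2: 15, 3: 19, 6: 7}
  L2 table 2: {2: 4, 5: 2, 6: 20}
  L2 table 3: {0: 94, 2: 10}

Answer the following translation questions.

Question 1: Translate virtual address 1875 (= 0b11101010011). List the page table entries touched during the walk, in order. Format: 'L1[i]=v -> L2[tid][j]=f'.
vaddr = 1875 = 0b11101010011
Split: l1_idx=7, l2_idx=2, offset=19

Answer: L1[7]=2 -> L2[2][2]=4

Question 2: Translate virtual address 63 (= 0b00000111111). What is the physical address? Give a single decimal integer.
Answer: 1183

Derivation:
vaddr = 63 = 0b00000111111
Split: l1_idx=0, l2_idx=1, offset=31
L1[0] = 0
L2[0][1] = 36
paddr = 36 * 32 + 31 = 1183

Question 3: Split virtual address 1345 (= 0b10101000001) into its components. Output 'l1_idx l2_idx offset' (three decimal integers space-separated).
vaddr = 1345 = 0b10101000001
  top 3 bits -> l1_idx = 5
  next 3 bits -> l2_idx = 2
  bottom 5 bits -> offset = 1

Answer: 5 2 1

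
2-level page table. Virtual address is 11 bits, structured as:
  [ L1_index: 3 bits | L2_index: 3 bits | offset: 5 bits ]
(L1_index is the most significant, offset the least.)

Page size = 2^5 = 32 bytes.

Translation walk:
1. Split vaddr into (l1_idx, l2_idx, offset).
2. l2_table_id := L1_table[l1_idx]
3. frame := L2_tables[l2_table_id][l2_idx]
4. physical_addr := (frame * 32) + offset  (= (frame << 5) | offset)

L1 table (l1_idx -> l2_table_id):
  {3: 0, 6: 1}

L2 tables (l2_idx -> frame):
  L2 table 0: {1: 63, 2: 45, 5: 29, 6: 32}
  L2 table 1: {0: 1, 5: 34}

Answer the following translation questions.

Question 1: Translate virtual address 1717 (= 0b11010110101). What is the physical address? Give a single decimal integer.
Answer: 1109

Derivation:
vaddr = 1717 = 0b11010110101
Split: l1_idx=6, l2_idx=5, offset=21
L1[6] = 1
L2[1][5] = 34
paddr = 34 * 32 + 21 = 1109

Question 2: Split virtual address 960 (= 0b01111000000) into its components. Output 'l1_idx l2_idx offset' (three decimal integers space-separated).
Answer: 3 6 0

Derivation:
vaddr = 960 = 0b01111000000
  top 3 bits -> l1_idx = 3
  next 3 bits -> l2_idx = 6
  bottom 5 bits -> offset = 0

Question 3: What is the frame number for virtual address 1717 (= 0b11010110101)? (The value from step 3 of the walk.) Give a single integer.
Answer: 34

Derivation:
vaddr = 1717: l1_idx=6, l2_idx=5
L1[6] = 1; L2[1][5] = 34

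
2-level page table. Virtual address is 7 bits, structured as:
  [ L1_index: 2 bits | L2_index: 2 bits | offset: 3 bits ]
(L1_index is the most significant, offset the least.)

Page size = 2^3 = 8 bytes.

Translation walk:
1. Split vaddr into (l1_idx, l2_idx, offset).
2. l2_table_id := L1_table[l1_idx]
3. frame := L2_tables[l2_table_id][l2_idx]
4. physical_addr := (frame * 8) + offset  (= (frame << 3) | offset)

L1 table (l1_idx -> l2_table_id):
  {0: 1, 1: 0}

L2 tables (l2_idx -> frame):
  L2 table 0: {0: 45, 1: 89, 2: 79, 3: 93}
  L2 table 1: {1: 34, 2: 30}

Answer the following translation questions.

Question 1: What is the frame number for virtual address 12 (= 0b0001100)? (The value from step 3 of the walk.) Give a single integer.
Answer: 34

Derivation:
vaddr = 12: l1_idx=0, l2_idx=1
L1[0] = 1; L2[1][1] = 34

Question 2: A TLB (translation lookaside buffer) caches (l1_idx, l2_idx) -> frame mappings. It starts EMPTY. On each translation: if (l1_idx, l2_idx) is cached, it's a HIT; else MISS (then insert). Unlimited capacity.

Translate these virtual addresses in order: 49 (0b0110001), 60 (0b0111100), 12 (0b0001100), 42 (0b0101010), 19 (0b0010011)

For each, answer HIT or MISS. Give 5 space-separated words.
vaddr=49: (1,2) not in TLB -> MISS, insert
vaddr=60: (1,3) not in TLB -> MISS, insert
vaddr=12: (0,1) not in TLB -> MISS, insert
vaddr=42: (1,1) not in TLB -> MISS, insert
vaddr=19: (0,2) not in TLB -> MISS, insert

Answer: MISS MISS MISS MISS MISS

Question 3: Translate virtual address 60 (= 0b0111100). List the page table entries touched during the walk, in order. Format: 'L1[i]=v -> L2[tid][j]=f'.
vaddr = 60 = 0b0111100
Split: l1_idx=1, l2_idx=3, offset=4

Answer: L1[1]=0 -> L2[0][3]=93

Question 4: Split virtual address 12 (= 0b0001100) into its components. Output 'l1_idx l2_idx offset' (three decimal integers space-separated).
Answer: 0 1 4

Derivation:
vaddr = 12 = 0b0001100
  top 2 bits -> l1_idx = 0
  next 2 bits -> l2_idx = 1
  bottom 3 bits -> offset = 4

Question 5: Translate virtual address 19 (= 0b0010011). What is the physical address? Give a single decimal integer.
vaddr = 19 = 0b0010011
Split: l1_idx=0, l2_idx=2, offset=3
L1[0] = 1
L2[1][2] = 30
paddr = 30 * 8 + 3 = 243

Answer: 243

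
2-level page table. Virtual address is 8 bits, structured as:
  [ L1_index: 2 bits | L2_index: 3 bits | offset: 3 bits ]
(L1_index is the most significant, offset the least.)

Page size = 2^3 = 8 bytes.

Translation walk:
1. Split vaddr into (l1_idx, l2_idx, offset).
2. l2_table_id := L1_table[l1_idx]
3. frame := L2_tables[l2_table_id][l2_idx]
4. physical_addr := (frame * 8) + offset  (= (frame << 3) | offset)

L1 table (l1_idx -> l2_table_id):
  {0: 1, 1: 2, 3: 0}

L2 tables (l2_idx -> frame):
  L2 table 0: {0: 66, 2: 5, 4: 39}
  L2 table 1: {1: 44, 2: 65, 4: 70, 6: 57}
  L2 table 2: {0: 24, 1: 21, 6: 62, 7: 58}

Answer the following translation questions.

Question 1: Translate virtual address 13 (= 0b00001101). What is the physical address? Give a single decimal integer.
vaddr = 13 = 0b00001101
Split: l1_idx=0, l2_idx=1, offset=5
L1[0] = 1
L2[1][1] = 44
paddr = 44 * 8 + 5 = 357

Answer: 357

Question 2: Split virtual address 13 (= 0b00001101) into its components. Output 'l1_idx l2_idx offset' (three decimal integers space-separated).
Answer: 0 1 5

Derivation:
vaddr = 13 = 0b00001101
  top 2 bits -> l1_idx = 0
  next 3 bits -> l2_idx = 1
  bottom 3 bits -> offset = 5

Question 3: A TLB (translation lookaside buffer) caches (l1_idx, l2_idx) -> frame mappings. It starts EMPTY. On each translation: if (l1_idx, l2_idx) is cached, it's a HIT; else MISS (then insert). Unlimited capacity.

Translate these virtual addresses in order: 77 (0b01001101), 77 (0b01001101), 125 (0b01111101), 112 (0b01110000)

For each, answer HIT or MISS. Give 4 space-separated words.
Answer: MISS HIT MISS MISS

Derivation:
vaddr=77: (1,1) not in TLB -> MISS, insert
vaddr=77: (1,1) in TLB -> HIT
vaddr=125: (1,7) not in TLB -> MISS, insert
vaddr=112: (1,6) not in TLB -> MISS, insert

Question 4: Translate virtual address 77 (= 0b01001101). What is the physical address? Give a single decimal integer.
Answer: 173

Derivation:
vaddr = 77 = 0b01001101
Split: l1_idx=1, l2_idx=1, offset=5
L1[1] = 2
L2[2][1] = 21
paddr = 21 * 8 + 5 = 173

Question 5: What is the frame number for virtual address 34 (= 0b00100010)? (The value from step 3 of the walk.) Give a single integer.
Answer: 70

Derivation:
vaddr = 34: l1_idx=0, l2_idx=4
L1[0] = 1; L2[1][4] = 70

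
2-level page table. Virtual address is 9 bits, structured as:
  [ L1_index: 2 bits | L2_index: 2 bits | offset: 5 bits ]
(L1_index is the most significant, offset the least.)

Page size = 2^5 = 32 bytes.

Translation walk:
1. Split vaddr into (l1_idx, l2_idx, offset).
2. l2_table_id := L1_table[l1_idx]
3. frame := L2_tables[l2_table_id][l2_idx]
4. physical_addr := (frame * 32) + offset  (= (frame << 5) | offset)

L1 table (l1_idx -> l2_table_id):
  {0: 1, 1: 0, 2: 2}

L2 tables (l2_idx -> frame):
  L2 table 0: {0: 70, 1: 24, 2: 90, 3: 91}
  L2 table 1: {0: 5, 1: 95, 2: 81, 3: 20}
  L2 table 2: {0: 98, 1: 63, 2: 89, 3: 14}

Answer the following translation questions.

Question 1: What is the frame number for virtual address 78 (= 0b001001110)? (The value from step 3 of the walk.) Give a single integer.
Answer: 81

Derivation:
vaddr = 78: l1_idx=0, l2_idx=2
L1[0] = 1; L2[1][2] = 81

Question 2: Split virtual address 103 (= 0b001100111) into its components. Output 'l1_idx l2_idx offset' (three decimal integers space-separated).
vaddr = 103 = 0b001100111
  top 2 bits -> l1_idx = 0
  next 2 bits -> l2_idx = 3
  bottom 5 bits -> offset = 7

Answer: 0 3 7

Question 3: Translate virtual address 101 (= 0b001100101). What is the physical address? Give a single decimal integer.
Answer: 645

Derivation:
vaddr = 101 = 0b001100101
Split: l1_idx=0, l2_idx=3, offset=5
L1[0] = 1
L2[1][3] = 20
paddr = 20 * 32 + 5 = 645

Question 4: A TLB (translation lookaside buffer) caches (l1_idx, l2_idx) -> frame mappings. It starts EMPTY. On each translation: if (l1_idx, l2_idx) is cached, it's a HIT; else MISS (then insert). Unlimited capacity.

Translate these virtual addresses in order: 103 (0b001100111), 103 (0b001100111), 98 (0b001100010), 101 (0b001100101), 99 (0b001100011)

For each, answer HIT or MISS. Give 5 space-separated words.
Answer: MISS HIT HIT HIT HIT

Derivation:
vaddr=103: (0,3) not in TLB -> MISS, insert
vaddr=103: (0,3) in TLB -> HIT
vaddr=98: (0,3) in TLB -> HIT
vaddr=101: (0,3) in TLB -> HIT
vaddr=99: (0,3) in TLB -> HIT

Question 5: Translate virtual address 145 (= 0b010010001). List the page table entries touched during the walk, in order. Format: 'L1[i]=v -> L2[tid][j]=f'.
vaddr = 145 = 0b010010001
Split: l1_idx=1, l2_idx=0, offset=17

Answer: L1[1]=0 -> L2[0][0]=70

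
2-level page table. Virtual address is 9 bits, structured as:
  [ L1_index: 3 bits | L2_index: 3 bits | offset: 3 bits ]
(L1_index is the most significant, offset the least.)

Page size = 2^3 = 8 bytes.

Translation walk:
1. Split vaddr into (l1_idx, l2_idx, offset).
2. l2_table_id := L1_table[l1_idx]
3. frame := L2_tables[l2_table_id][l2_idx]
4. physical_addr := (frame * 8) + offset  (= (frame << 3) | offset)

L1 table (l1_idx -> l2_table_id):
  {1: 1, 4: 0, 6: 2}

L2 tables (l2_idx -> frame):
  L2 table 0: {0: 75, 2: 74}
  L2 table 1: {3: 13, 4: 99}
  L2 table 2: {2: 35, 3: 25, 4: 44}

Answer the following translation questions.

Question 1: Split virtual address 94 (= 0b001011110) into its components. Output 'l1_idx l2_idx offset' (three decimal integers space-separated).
vaddr = 94 = 0b001011110
  top 3 bits -> l1_idx = 1
  next 3 bits -> l2_idx = 3
  bottom 3 bits -> offset = 6

Answer: 1 3 6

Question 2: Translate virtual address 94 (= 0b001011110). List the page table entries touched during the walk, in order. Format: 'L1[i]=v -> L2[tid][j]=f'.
vaddr = 94 = 0b001011110
Split: l1_idx=1, l2_idx=3, offset=6

Answer: L1[1]=1 -> L2[1][3]=13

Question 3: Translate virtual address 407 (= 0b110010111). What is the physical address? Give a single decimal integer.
vaddr = 407 = 0b110010111
Split: l1_idx=6, l2_idx=2, offset=7
L1[6] = 2
L2[2][2] = 35
paddr = 35 * 8 + 7 = 287

Answer: 287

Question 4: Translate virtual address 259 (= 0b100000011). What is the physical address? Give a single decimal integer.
vaddr = 259 = 0b100000011
Split: l1_idx=4, l2_idx=0, offset=3
L1[4] = 0
L2[0][0] = 75
paddr = 75 * 8 + 3 = 603

Answer: 603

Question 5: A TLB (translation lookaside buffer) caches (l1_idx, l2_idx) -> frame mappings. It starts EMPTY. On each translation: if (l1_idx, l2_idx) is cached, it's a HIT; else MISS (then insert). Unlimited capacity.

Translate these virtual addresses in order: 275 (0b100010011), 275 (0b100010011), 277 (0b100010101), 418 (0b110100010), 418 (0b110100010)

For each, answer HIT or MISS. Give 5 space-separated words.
vaddr=275: (4,2) not in TLB -> MISS, insert
vaddr=275: (4,2) in TLB -> HIT
vaddr=277: (4,2) in TLB -> HIT
vaddr=418: (6,4) not in TLB -> MISS, insert
vaddr=418: (6,4) in TLB -> HIT

Answer: MISS HIT HIT MISS HIT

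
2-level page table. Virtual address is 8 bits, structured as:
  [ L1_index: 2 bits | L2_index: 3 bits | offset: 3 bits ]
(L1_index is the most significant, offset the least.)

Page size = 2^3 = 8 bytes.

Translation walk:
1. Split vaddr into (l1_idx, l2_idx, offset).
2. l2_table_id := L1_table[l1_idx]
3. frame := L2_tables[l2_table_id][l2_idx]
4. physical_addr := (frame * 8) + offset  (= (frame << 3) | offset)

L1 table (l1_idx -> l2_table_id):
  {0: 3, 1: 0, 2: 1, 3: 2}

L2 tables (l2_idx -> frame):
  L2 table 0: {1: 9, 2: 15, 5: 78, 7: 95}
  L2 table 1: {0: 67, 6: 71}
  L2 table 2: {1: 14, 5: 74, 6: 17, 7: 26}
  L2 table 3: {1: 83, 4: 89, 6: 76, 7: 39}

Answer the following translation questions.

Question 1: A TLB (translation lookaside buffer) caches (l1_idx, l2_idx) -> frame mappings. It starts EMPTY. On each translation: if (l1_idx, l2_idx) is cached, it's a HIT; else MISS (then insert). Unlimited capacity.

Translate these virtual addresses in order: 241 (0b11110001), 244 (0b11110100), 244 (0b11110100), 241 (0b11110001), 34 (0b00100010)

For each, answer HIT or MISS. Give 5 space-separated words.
vaddr=241: (3,6) not in TLB -> MISS, insert
vaddr=244: (3,6) in TLB -> HIT
vaddr=244: (3,6) in TLB -> HIT
vaddr=241: (3,6) in TLB -> HIT
vaddr=34: (0,4) not in TLB -> MISS, insert

Answer: MISS HIT HIT HIT MISS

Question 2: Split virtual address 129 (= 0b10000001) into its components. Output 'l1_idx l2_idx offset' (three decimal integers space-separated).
vaddr = 129 = 0b10000001
  top 2 bits -> l1_idx = 2
  next 3 bits -> l2_idx = 0
  bottom 3 bits -> offset = 1

Answer: 2 0 1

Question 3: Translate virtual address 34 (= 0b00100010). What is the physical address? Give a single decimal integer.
vaddr = 34 = 0b00100010
Split: l1_idx=0, l2_idx=4, offset=2
L1[0] = 3
L2[3][4] = 89
paddr = 89 * 8 + 2 = 714

Answer: 714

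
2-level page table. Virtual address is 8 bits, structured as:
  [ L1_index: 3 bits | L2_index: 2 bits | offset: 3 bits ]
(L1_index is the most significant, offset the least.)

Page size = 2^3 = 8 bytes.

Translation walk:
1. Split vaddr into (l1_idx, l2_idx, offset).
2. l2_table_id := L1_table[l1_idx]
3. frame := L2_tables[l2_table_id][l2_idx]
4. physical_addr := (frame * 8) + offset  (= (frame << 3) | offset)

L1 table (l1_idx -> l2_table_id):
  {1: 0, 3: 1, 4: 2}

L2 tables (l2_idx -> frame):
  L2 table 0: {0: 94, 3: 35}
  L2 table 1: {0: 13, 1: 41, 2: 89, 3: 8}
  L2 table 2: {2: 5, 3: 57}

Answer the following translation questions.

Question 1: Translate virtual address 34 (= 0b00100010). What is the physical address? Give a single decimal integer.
vaddr = 34 = 0b00100010
Split: l1_idx=1, l2_idx=0, offset=2
L1[1] = 0
L2[0][0] = 94
paddr = 94 * 8 + 2 = 754

Answer: 754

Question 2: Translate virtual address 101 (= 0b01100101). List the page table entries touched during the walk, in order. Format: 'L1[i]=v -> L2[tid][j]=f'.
Answer: L1[3]=1 -> L2[1][0]=13

Derivation:
vaddr = 101 = 0b01100101
Split: l1_idx=3, l2_idx=0, offset=5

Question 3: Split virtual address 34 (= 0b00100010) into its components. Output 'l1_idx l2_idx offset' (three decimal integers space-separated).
Answer: 1 0 2

Derivation:
vaddr = 34 = 0b00100010
  top 3 bits -> l1_idx = 1
  next 2 bits -> l2_idx = 0
  bottom 3 bits -> offset = 2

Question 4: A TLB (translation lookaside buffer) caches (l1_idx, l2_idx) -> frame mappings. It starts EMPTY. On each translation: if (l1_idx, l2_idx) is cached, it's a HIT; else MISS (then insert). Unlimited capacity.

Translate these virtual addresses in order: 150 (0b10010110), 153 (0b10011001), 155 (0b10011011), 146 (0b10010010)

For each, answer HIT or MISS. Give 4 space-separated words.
vaddr=150: (4,2) not in TLB -> MISS, insert
vaddr=153: (4,3) not in TLB -> MISS, insert
vaddr=155: (4,3) in TLB -> HIT
vaddr=146: (4,2) in TLB -> HIT

Answer: MISS MISS HIT HIT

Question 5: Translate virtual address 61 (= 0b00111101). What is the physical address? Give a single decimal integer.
vaddr = 61 = 0b00111101
Split: l1_idx=1, l2_idx=3, offset=5
L1[1] = 0
L2[0][3] = 35
paddr = 35 * 8 + 5 = 285

Answer: 285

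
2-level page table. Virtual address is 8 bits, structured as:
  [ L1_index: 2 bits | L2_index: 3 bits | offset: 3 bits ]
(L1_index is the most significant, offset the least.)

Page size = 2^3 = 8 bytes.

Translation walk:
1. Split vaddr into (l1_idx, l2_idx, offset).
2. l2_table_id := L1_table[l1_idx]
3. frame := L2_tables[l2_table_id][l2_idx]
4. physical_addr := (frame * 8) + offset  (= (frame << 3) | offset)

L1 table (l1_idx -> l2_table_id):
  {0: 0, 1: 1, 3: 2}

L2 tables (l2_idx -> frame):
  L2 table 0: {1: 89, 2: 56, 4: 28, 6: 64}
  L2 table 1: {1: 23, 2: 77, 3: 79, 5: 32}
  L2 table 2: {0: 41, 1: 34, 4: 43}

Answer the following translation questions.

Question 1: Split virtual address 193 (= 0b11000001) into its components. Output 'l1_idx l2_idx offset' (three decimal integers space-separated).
vaddr = 193 = 0b11000001
  top 2 bits -> l1_idx = 3
  next 3 bits -> l2_idx = 0
  bottom 3 bits -> offset = 1

Answer: 3 0 1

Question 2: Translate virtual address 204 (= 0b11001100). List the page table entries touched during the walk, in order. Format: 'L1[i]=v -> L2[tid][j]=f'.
vaddr = 204 = 0b11001100
Split: l1_idx=3, l2_idx=1, offset=4

Answer: L1[3]=2 -> L2[2][1]=34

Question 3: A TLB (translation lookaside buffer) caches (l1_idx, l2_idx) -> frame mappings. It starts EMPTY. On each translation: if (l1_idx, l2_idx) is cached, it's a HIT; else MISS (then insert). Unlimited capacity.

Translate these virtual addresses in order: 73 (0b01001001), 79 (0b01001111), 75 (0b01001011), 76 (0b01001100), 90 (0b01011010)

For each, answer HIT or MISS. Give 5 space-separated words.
Answer: MISS HIT HIT HIT MISS

Derivation:
vaddr=73: (1,1) not in TLB -> MISS, insert
vaddr=79: (1,1) in TLB -> HIT
vaddr=75: (1,1) in TLB -> HIT
vaddr=76: (1,1) in TLB -> HIT
vaddr=90: (1,3) not in TLB -> MISS, insert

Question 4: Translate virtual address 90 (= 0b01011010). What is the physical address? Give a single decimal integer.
vaddr = 90 = 0b01011010
Split: l1_idx=1, l2_idx=3, offset=2
L1[1] = 1
L2[1][3] = 79
paddr = 79 * 8 + 2 = 634

Answer: 634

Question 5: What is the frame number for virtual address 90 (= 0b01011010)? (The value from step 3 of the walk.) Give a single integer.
vaddr = 90: l1_idx=1, l2_idx=3
L1[1] = 1; L2[1][3] = 79

Answer: 79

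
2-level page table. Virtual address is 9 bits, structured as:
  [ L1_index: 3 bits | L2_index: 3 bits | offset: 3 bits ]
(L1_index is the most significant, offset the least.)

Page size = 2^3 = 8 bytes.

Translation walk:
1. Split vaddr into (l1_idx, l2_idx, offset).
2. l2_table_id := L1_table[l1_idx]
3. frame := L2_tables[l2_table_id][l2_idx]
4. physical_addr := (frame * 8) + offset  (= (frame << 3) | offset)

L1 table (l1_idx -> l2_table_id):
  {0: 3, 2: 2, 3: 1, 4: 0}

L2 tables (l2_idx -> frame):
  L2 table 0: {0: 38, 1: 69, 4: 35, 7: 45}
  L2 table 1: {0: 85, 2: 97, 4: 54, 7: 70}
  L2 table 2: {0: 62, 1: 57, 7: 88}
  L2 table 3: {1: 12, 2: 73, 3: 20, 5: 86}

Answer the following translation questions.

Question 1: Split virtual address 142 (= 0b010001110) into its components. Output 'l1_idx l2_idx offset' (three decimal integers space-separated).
Answer: 2 1 6

Derivation:
vaddr = 142 = 0b010001110
  top 3 bits -> l1_idx = 2
  next 3 bits -> l2_idx = 1
  bottom 3 bits -> offset = 6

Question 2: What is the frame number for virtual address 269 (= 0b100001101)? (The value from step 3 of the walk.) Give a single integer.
Answer: 69

Derivation:
vaddr = 269: l1_idx=4, l2_idx=1
L1[4] = 0; L2[0][1] = 69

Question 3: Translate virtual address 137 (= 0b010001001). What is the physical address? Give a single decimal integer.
Answer: 457

Derivation:
vaddr = 137 = 0b010001001
Split: l1_idx=2, l2_idx=1, offset=1
L1[2] = 2
L2[2][1] = 57
paddr = 57 * 8 + 1 = 457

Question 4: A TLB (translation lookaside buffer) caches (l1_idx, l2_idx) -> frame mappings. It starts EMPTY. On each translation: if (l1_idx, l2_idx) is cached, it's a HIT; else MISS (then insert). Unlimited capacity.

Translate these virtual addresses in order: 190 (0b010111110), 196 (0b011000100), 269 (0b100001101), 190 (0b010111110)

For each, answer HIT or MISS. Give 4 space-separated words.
vaddr=190: (2,7) not in TLB -> MISS, insert
vaddr=196: (3,0) not in TLB -> MISS, insert
vaddr=269: (4,1) not in TLB -> MISS, insert
vaddr=190: (2,7) in TLB -> HIT

Answer: MISS MISS MISS HIT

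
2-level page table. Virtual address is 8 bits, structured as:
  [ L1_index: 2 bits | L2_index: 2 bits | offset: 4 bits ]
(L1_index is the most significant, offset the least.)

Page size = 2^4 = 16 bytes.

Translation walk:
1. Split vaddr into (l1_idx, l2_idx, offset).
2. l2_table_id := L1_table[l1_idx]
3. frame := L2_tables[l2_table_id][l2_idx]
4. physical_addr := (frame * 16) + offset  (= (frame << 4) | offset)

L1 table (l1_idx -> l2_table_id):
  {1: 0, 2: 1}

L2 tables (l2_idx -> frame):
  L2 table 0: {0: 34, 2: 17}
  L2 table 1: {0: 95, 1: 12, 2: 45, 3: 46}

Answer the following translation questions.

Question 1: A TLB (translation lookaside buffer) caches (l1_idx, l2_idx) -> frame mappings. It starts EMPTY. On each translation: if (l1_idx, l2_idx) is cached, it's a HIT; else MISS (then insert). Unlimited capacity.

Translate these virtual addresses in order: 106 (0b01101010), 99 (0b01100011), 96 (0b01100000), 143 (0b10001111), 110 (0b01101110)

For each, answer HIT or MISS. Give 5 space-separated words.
vaddr=106: (1,2) not in TLB -> MISS, insert
vaddr=99: (1,2) in TLB -> HIT
vaddr=96: (1,2) in TLB -> HIT
vaddr=143: (2,0) not in TLB -> MISS, insert
vaddr=110: (1,2) in TLB -> HIT

Answer: MISS HIT HIT MISS HIT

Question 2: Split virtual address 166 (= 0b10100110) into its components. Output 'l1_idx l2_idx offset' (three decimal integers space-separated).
Answer: 2 2 6

Derivation:
vaddr = 166 = 0b10100110
  top 2 bits -> l1_idx = 2
  next 2 bits -> l2_idx = 2
  bottom 4 bits -> offset = 6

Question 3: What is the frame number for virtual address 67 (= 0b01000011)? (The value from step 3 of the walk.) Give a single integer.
Answer: 34

Derivation:
vaddr = 67: l1_idx=1, l2_idx=0
L1[1] = 0; L2[0][0] = 34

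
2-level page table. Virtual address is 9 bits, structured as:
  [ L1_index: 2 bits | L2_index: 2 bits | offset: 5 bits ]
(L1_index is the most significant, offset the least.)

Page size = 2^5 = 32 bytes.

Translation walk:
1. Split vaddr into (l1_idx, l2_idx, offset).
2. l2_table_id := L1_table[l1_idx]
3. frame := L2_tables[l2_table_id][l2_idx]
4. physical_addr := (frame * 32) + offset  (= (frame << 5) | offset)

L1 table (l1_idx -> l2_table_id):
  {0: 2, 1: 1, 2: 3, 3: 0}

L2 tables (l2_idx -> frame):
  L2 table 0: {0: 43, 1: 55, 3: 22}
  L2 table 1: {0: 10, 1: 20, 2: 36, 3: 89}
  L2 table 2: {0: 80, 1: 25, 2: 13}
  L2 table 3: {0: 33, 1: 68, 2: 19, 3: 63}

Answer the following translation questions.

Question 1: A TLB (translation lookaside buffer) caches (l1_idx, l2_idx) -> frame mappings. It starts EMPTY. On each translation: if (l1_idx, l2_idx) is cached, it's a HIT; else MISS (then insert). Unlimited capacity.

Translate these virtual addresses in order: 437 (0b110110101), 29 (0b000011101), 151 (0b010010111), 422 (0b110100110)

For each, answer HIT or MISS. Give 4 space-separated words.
vaddr=437: (3,1) not in TLB -> MISS, insert
vaddr=29: (0,0) not in TLB -> MISS, insert
vaddr=151: (1,0) not in TLB -> MISS, insert
vaddr=422: (3,1) in TLB -> HIT

Answer: MISS MISS MISS HIT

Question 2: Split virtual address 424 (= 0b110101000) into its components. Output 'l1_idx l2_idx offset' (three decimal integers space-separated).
vaddr = 424 = 0b110101000
  top 2 bits -> l1_idx = 3
  next 2 bits -> l2_idx = 1
  bottom 5 bits -> offset = 8

Answer: 3 1 8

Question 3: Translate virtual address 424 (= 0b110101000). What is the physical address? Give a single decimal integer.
Answer: 1768

Derivation:
vaddr = 424 = 0b110101000
Split: l1_idx=3, l2_idx=1, offset=8
L1[3] = 0
L2[0][1] = 55
paddr = 55 * 32 + 8 = 1768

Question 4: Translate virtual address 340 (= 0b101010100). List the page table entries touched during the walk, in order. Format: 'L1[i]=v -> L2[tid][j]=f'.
Answer: L1[2]=3 -> L2[3][2]=19

Derivation:
vaddr = 340 = 0b101010100
Split: l1_idx=2, l2_idx=2, offset=20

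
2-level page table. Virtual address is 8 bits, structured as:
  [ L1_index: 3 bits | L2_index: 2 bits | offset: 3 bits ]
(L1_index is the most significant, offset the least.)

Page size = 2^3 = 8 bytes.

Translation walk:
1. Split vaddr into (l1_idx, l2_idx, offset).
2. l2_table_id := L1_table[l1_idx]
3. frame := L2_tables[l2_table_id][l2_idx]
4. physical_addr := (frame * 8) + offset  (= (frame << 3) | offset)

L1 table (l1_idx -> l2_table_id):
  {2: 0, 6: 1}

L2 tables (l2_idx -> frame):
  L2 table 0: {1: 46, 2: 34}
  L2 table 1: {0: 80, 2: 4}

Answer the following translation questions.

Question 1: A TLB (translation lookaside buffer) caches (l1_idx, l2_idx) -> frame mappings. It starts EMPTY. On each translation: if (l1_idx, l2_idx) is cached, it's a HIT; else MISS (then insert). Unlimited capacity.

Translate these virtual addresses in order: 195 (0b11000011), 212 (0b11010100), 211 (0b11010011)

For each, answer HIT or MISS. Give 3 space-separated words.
Answer: MISS MISS HIT

Derivation:
vaddr=195: (6,0) not in TLB -> MISS, insert
vaddr=212: (6,2) not in TLB -> MISS, insert
vaddr=211: (6,2) in TLB -> HIT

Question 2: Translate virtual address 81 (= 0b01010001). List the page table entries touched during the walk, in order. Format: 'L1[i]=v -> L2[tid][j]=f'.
Answer: L1[2]=0 -> L2[0][2]=34

Derivation:
vaddr = 81 = 0b01010001
Split: l1_idx=2, l2_idx=2, offset=1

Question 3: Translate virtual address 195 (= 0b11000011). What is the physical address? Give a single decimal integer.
Answer: 643

Derivation:
vaddr = 195 = 0b11000011
Split: l1_idx=6, l2_idx=0, offset=3
L1[6] = 1
L2[1][0] = 80
paddr = 80 * 8 + 3 = 643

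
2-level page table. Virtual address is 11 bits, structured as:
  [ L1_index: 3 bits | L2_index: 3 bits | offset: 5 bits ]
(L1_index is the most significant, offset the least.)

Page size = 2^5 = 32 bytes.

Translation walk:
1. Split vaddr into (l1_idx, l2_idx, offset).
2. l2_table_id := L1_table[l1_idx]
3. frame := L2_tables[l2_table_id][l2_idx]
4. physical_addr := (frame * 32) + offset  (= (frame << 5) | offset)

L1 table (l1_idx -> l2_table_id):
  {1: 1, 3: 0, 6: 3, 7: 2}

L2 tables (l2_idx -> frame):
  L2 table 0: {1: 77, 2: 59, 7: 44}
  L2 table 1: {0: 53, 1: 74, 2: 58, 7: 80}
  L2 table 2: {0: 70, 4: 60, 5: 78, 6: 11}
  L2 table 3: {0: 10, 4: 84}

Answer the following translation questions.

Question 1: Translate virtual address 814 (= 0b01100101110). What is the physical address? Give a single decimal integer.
vaddr = 814 = 0b01100101110
Split: l1_idx=3, l2_idx=1, offset=14
L1[3] = 0
L2[0][1] = 77
paddr = 77 * 32 + 14 = 2478

Answer: 2478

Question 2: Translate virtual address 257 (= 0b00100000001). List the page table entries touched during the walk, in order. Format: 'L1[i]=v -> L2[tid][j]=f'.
vaddr = 257 = 0b00100000001
Split: l1_idx=1, l2_idx=0, offset=1

Answer: L1[1]=1 -> L2[1][0]=53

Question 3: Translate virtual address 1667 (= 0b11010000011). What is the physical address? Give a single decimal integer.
Answer: 2691

Derivation:
vaddr = 1667 = 0b11010000011
Split: l1_idx=6, l2_idx=4, offset=3
L1[6] = 3
L2[3][4] = 84
paddr = 84 * 32 + 3 = 2691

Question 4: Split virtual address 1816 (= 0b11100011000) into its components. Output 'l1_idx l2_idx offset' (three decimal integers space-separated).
Answer: 7 0 24

Derivation:
vaddr = 1816 = 0b11100011000
  top 3 bits -> l1_idx = 7
  next 3 bits -> l2_idx = 0
  bottom 5 bits -> offset = 24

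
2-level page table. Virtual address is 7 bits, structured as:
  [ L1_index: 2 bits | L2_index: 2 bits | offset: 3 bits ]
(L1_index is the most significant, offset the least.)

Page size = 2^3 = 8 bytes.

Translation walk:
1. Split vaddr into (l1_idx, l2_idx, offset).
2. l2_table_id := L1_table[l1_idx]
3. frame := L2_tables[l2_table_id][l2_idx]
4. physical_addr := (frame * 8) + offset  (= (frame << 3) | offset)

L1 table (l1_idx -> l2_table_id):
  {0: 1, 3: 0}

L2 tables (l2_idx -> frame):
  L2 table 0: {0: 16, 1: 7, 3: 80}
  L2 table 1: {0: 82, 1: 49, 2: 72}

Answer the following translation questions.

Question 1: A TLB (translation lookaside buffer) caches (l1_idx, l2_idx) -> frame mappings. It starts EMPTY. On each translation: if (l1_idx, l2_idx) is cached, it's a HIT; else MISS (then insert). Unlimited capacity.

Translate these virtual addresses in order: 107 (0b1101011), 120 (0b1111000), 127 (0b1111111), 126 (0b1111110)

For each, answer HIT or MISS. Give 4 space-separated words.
Answer: MISS MISS HIT HIT

Derivation:
vaddr=107: (3,1) not in TLB -> MISS, insert
vaddr=120: (3,3) not in TLB -> MISS, insert
vaddr=127: (3,3) in TLB -> HIT
vaddr=126: (3,3) in TLB -> HIT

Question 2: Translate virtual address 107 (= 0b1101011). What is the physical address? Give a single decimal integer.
vaddr = 107 = 0b1101011
Split: l1_idx=3, l2_idx=1, offset=3
L1[3] = 0
L2[0][1] = 7
paddr = 7 * 8 + 3 = 59

Answer: 59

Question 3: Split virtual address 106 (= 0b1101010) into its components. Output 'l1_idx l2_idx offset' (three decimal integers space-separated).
vaddr = 106 = 0b1101010
  top 2 bits -> l1_idx = 3
  next 2 bits -> l2_idx = 1
  bottom 3 bits -> offset = 2

Answer: 3 1 2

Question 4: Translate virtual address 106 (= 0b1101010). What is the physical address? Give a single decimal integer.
Answer: 58

Derivation:
vaddr = 106 = 0b1101010
Split: l1_idx=3, l2_idx=1, offset=2
L1[3] = 0
L2[0][1] = 7
paddr = 7 * 8 + 2 = 58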